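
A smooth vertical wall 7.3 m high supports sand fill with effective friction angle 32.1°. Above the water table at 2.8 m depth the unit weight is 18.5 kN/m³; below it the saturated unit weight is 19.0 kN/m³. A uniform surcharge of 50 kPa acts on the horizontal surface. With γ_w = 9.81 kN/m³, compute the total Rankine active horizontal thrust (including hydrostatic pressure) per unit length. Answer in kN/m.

333 kN/m

K_a = tan²(45° − φ/2) = 0.3060.
γ' = 19.0 − 9.81 = 9.190 kN/m³. h₂ = H − d_w = 4.5 m.
σ'_h: at surface K_a·q = 15.30; at WT K_a(q+γd_w) = 31.15; at base K_a(q+γd_w+γ'h₂) = 43.80 kPa.
P₁ = ½(15.30+31.15)×2.8 = 65.03; P₂ = ½(31.15+43.80)×4.5 = 168.6; P_w = ½γ_w h₂² = 99.33.
Total = 65.03+168.6+99.33 = 333.0 kN/m.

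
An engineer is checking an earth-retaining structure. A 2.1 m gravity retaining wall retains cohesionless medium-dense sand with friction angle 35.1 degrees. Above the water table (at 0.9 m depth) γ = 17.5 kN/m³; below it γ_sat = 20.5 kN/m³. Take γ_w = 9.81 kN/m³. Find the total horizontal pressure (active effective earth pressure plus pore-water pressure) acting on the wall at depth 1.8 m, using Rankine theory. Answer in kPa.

K_a = (1 − sin φ)/(1 + sin φ) = 0.2698.
γ' = 20.5 − 9.81 = 10.69 kN/m³.
Effective vertical stress at 1.8 m: σ'_v = 17.5×0.9 + 10.69×0.900 = 25.37 kPa.
σ'_h = K_a σ'_v = 0.2698 × 25.37 = 6.846 kPa; u = γ_w × 0.900 = 8.829 kPa.
Total σ_h = 6.846 + 8.829 = 15.68 kPa.

15.7 kPa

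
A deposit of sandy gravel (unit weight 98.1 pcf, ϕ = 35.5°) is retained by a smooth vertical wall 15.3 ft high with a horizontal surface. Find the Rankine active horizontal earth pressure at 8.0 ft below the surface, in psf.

K_a = (1 − sin φ)/(1 + sin φ) = 0.2653.
σ_h = K_a γ z = 0.2653 × 98.1 × 8.0 = 208.2 psf.

208 psf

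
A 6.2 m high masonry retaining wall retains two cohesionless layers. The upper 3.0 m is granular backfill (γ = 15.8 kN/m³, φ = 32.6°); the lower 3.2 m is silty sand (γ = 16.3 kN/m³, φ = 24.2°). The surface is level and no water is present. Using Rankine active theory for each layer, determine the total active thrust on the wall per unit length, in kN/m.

120 kN/m

K_a1 = tan²(45°−32.6°/2) = 0.2997; K_a2 = tan²(45°−24.2°/2) = 0.4185.
Layer 1: σ at base = K_a1 γ₁ h₁ = 14.21 kPa; P₁ = ½×14.21×3.0 = 21.31.
Layer 2: σ_v at top = γ₁h₁ = 47.40; σ_h top = K_a2×47.40 = 19.84; σ_h base = K_a2×(47.40+16.3×3.2) = 41.67.
P₂ = ½(19.84+41.67)×3.2 = 98.41. Total P_a = 21.31+98.41 = 119.7 kN/m.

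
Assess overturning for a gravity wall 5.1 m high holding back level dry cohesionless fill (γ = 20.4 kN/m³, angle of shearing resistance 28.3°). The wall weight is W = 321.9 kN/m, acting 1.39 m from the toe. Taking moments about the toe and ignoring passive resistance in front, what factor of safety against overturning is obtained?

K_a = tan²(45° − 28.3°/2) = 0.3568.
P_a = ½K_aγH² = 0.5×0.3568×20.4×5.1² = 94.65 kN/m, acting at H/3 = 1.700 m above the base.
Overturning moment M_o = P_a × H/3 = 94.65 × 1.700 = 160.9.
Resisting moment M_r = W × 1.39 = 321.9 × 1.39 = 447.4.
FS_overturning = M_r/M_o = 447.4/160.9 = 2.781.

2.78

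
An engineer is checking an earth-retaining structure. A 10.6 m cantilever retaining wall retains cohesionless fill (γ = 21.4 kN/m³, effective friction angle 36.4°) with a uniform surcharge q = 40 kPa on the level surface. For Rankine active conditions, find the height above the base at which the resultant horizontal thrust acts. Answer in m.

3.99 m

K_a = 0.2552.
Triangular part P₁ = ½K_aγH² = 306.8 at H/3 = 3.533 m; rectangular part P₂ = K_a q H = 108.2 at H/2 = 5.300 m.
ȳ = (P₁·3.533 + P₂·5.300)/(P₁+P₂) = 3.994 m.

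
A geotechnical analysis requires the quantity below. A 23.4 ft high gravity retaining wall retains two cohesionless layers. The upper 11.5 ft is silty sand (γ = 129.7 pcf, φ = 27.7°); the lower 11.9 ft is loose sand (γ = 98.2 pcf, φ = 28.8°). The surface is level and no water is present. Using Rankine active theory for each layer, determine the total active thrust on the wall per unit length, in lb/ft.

K_a1 = tan²(45°−27.7°/2) = 0.3653; K_a2 = tan²(45°−28.8°/2) = 0.3498.
Layer 1: σ at base = K_a1 γ₁ h₁ = 544.9 psf; P₁ = ½×544.9×11.5 = 3133.
Layer 2: σ_v at top = γ₁h₁ = 1492; σ_h top = K_a2×1492 = 521.7; σ_h base = K_a2×(1492+98.2×11.9) = 930.4.
P₂ = ½(521.7+930.4)×11.9 = 8640. Total P_a = 3133+8640 = 11770 lb/ft.

11800 lb/ft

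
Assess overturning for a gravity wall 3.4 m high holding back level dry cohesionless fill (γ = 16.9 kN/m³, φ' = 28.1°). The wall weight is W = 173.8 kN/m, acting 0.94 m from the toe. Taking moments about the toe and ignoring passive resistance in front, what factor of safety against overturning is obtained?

K_a = tan²(45° − 28.1°/2) = 0.3596.
P_a = ½K_aγH² = 0.5×0.3596×16.9×3.4² = 35.13 kN/m, acting at H/3 = 1.133 m above the base.
Overturning moment M_o = P_a × H/3 = 35.13 × 1.133 = 39.81.
Resisting moment M_r = W × 0.94 = 173.8 × 0.94 = 163.4.
FS_overturning = M_r/M_o = 163.4/39.81 = 4.104.

4.10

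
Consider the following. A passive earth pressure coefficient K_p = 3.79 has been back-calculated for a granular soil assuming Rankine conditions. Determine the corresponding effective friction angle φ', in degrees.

K_p = (1+sin φ)/(1−sin φ) ⇒ sin φ = (K_p − 1)/(K_p + 1) = 0.5825.
φ = arcsin(0.5825) = 35.62°.

35.6°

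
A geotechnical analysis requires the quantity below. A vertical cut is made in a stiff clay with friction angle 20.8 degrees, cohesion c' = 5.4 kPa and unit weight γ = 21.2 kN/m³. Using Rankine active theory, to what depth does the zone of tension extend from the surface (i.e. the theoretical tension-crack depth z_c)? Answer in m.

0.738 m

K_a = tan²(45° − 20.8°/2) = 0.4759; √K_a = 0.6899.
The active pressure is zero where K_a γ z = 2c√K_a, so z_c = 2c/(γ√K_a) = 2×5.4/(21.2×0.6899) = 0.7385 m.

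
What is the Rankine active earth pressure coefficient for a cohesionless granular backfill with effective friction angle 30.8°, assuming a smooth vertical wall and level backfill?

0.323

K_a = tan²(45° − φ/2) = tan²(29.60°) = 0.3227.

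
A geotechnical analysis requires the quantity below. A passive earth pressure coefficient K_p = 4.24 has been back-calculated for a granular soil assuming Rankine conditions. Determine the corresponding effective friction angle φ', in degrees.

38.2°

K_p = (1+sin φ)/(1−sin φ) ⇒ sin φ = (K_p − 1)/(K_p + 1) = 0.6183.
φ = arcsin(0.6183) = 38.19°.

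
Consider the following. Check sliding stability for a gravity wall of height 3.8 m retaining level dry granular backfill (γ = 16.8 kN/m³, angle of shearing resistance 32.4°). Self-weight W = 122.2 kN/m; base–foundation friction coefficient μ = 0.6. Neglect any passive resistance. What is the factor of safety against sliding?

K_a = tan²(45° − 32.4°/2) = 0.3022.
P_a = ½K_aγH² = 0.5×0.3022×16.8×3.8² = 36.66 kN/m, acting at H/3 = 1.267 m above the base.
FS_sliding = μW / P_a = 0.6×122.2 / 36.66 = 2.000.

2.00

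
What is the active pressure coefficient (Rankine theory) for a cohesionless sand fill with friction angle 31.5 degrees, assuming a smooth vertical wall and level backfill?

0.314

K_a = (1 − sin φ)/(1 + sin φ) = (1 − sin 31.5°)/(1 + sin 31.5°) = 0.3136.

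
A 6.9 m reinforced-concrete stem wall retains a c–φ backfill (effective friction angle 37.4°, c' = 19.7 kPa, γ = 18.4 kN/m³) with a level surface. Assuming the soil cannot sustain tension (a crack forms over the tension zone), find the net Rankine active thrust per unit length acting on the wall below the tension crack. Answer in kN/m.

14.8 kN/m

K_a = 0.2443; √K_a = 0.4942.
Tension-crack depth z_c = 2c/(γ√K_a) = 2×19.7/(18.4×0.4942) = 4.333 m.
σ_a at base = K_a γ H − 2c√K_a = 0.2443×18.4×6.9 − 2×19.7×0.4942 = 11.54 kPa.
P_a = ½ × 11.54 × (H − z_c) = 0.5×11.54×2.567 = 14.81 kN/m.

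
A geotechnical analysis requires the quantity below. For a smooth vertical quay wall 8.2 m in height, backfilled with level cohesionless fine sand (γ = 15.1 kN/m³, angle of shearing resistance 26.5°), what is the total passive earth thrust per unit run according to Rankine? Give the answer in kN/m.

K_p = tan²(45° + φ/2) = 2.611.
P_p = ½ K_p γ H² = 0.5 × 2.611 × 15.1 × 8.2² = 1326 kN/m.

1330 kN/m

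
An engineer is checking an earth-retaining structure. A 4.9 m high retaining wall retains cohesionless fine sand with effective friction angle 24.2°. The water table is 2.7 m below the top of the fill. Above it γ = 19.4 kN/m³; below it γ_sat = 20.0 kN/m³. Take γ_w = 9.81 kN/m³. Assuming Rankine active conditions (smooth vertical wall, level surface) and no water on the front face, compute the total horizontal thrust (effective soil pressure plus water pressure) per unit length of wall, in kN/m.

K_a = tan²(45° − φ/2) = 0.4185.
γ' = 20.0 − 9.81 = 10.19 kN/m³. Depth below WT = 2.2 m.
σ'_h at WT = K_a γ d_w = 21.92 kPa; at base = 21.92 + K_a γ' × 2.2 = 31.30 kPa.
P₁ (0–2.7 m) = ½×21.92×2.7 = 29.59. P₂ (2.7–4.9 m) = ½(21.92+31.30)×2.2 = 58.55.
P_w = ½ γ_w h₂² = 0.5×9.81×2.2² = 23.74. Total = 29.59+58.55+23.74 = 111.9 kN/m.

112 kN/m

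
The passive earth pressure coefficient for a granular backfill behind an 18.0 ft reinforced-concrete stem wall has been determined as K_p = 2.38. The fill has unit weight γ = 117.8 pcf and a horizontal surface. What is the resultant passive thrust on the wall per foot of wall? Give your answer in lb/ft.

P = ½ K_p γ H² = 0.5 × 2.38 × 117.8 × 18.0² = 45420 lb/ft.

45400 lb/ft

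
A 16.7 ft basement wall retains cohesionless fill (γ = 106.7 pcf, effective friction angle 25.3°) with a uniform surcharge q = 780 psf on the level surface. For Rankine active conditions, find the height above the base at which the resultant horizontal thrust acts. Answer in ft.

K_a = 0.4012.
Triangular part P₁ = ½K_aγH² = 5969 at H/3 = 5.567 ft; rectangular part P₂ = K_a q H = 5226 at H/2 = 8.350 ft.
ȳ = (P₁·5.567 + P₂·8.350)/(P₁+P₂) = 6.866 ft.

6.87 ft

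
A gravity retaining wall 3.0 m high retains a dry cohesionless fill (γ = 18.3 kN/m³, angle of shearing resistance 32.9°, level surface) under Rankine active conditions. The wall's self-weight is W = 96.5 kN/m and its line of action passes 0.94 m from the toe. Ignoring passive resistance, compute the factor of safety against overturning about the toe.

3.72

K_a = tan²(45° − 32.9°/2) = 0.2960.
P_a = ½K_aγH² = 0.5×0.2960×18.3×3.0² = 24.38 kN/m, acting at H/3 = 1.000 m above the base.
Overturning moment M_o = P_a × H/3 = 24.38 × 1.000 = 24.38.
Resisting moment M_r = W × 0.94 = 96.5 × 0.94 = 90.71.
FS_overturning = M_r/M_o = 90.71/24.38 = 3.721.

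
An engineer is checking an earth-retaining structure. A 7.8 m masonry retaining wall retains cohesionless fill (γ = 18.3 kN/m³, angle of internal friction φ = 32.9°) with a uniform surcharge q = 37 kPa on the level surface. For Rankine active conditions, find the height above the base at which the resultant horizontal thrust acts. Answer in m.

3.04 m

K_a = 0.2960.
Triangular part P₁ = ½K_aγH² = 164.8 at H/3 = 2.600 m; rectangular part P₂ = K_a q H = 85.43 at H/2 = 3.900 m.
ȳ = (P₁·2.600 + P₂·3.900)/(P₁+P₂) = 3.044 m.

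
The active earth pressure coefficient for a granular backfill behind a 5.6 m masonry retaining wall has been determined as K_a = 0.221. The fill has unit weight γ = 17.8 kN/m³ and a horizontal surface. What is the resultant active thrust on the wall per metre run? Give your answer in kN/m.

P = ½ K_a γ H² = 0.5 × 0.221 × 17.8 × 5.6² = 61.68 kN/m.

61.7 kN/m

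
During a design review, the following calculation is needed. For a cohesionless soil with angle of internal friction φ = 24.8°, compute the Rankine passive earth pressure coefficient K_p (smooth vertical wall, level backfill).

K_p = (1 + sin φ)/(1 − sin φ) = tan²(45° + 24.8°/2) = 2.445.

2.45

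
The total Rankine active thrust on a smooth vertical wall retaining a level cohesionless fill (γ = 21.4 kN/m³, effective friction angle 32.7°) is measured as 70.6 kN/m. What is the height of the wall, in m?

4.70 m

K_a = 0.2985. P_a = ½ K_a γ H² ⇒ H = √(2P_a/(K_a γ)).
H = √(2×70.6/(0.2985×21.4)) = 4.702 m.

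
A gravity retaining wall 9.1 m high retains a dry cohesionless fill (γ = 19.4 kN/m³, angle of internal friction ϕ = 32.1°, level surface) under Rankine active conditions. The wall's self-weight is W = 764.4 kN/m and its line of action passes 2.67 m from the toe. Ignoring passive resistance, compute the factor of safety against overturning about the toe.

2.74

K_a = tan²(45° − 32.1°/2) = 0.3060.
P_a = ½K_aγH² = 0.5×0.3060×19.4×9.1² = 245.8 kN/m, acting at H/3 = 3.033 m above the base.
Overturning moment M_o = P_a × H/3 = 245.8 × 3.033 = 745.6.
Resisting moment M_r = W × 2.67 = 764.4 × 2.67 = 2041.
FS_overturning = M_r/M_o = 2041/745.6 = 2.737.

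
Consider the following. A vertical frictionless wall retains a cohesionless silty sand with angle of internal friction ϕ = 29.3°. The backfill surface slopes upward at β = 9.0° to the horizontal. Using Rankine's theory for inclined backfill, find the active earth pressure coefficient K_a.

0.357

K_a = cos β · (cos β − √(cos²β − cos²φ)) / (cos β + √(cos²β − cos²φ)).
cos β = 0.9877, cos φ = 0.8721, √(cos²β − cos²φ) = 0.4637.
K_a = 0.9877 × (0.9877 − 0.4637)/(0.9877 + 0.4637) = 0.3566.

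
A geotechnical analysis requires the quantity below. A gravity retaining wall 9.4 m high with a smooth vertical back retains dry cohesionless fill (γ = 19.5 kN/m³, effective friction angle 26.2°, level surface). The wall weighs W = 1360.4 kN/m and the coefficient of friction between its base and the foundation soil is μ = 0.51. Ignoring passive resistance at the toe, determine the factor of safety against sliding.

K_a = tan²(45° − 26.2°/2) = 0.3874.
P_a = ½K_aγH² = 0.5×0.3874×19.5×9.4² = 333.8 kN/m, acting at H/3 = 3.133 m above the base.
FS_sliding = μW / P_a = 0.51×1360.4 / 333.8 = 2.079.

2.08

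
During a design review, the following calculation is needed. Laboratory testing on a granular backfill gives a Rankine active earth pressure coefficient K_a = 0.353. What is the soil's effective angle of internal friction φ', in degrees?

28.6°

K_a = tan²(45° − φ/2) ⇒ 45° − φ/2 = arctan(√0.353) = 30.72°.
φ = 2(45° − 30.72°) = 28.57°.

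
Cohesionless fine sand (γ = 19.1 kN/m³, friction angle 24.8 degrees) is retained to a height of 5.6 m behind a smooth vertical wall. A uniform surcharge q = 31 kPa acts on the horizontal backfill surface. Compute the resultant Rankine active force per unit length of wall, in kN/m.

193 kN/m

K_a = tan²(45° − φ/2) = 0.4090.
Soil triangle: ½ K_a γ H² = 0.5×0.4090×19.1×5.6² = 122.5 kN/m.
Surcharge rectangle: K_a q H = 0.4090×31×5.6 = 71.00 kN/m.
Total = 122.5 + 71.00 = 193.5 kN/m.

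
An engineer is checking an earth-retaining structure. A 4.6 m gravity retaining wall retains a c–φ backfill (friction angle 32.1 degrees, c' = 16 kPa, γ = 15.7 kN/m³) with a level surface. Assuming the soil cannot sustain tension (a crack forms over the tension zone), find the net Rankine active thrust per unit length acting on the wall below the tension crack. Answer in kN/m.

2.01 kN/m

K_a = 0.3060; √K_a = 0.5532.
Tension-crack depth z_c = 2c/(γ√K_a) = 2×16/(15.7×0.5532) = 3.685 m.
σ_a at base = K_a γ H − 2c√K_a = 0.3060×15.7×4.6 − 2×16×0.5532 = 4.398 kPa.
P_a = ½ × 4.398 × (H − z_c) = 0.5×4.398×0.9154 = 2.013 kN/m.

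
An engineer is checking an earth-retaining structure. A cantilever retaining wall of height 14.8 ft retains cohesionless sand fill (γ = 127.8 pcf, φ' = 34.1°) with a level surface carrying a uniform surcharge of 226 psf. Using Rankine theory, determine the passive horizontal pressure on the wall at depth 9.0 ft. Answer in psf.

K_p = (1 + sin φ)/(1 − sin φ) = 3.552.
σ_v = γz + q = 127.8 × 9.0 + 226 = 1376 psf.
σ_h = K_p σ_v = 3.552 × 1376 = 4888 psf.

4890 psf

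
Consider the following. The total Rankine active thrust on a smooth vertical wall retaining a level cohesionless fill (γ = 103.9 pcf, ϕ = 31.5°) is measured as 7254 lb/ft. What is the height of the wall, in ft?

21.1 ft

K_a = 0.3136. P_a = ½ K_a γ H² ⇒ H = √(2P_a/(K_a γ)).
H = √(2×7254/(0.3136×103.9)) = 21.10 ft.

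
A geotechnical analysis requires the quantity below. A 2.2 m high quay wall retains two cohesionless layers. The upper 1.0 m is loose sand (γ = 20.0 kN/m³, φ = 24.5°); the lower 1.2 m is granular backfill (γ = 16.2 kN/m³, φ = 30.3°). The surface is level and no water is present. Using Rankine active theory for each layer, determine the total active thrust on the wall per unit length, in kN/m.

K_a1 = tan²(45°−24.5°/2) = 0.4137; K_a2 = tan²(45°−30.3°/2) = 0.3293.
Layer 1: σ at base = K_a1 γ₁ h₁ = 8.275 kPa; P₁ = ½×8.275×1.0 = 4.137.
Layer 2: σ_v at top = γ₁h₁ = 20.00; σ_h top = K_a2×20.00 = 6.586; σ_h base = K_a2×(20.00+16.2×1.2) = 12.99.
P₂ = ½(6.586+12.99)×1.2 = 11.74. Total P_a = 4.137+11.74 = 15.88 kN/m.

15.9 kN/m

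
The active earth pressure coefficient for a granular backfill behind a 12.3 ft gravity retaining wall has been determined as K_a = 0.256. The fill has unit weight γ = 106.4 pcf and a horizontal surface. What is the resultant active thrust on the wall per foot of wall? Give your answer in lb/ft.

2060 lb/ft

P = ½ K_a γ H² = 0.5 × 0.256 × 106.4 × 12.3² = 2060 lb/ft.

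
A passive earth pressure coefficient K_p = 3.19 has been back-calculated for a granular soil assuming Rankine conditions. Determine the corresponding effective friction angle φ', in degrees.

K_p = (1+sin φ)/(1−sin φ) ⇒ sin φ = (K_p − 1)/(K_p + 1) = 0.5227.
φ = arcsin(0.5227) = 31.51°.

31.5°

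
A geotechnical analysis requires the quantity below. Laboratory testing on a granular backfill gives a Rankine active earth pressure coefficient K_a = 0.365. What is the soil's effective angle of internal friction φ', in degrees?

27.7°

K_a = tan²(45° − φ/2) ⇒ 45° − φ/2 = arctan(√0.365) = 31.14°.
φ = 2(45° − 31.14°) = 27.72°.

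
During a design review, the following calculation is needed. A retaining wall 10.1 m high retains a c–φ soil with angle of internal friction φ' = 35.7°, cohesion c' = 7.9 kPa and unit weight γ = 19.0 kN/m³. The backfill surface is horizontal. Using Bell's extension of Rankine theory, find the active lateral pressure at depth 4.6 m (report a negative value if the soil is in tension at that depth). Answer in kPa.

14.9 kPa

K_a = (1 − sin φ)/(1 + sin φ) = 0.2630.
σ_a = K_a γ z − 2c√K_a = 0.2630×19.0×4.6 − 2×7.9×0.5128 = 14.88 kPa.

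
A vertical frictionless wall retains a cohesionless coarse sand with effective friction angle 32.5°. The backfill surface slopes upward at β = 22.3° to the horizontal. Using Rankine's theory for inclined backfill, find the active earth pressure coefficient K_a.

0.386

K_a = cos β · (cos β − √(cos²β − cos²φ)) / (cos β + √(cos²β − cos²φ)).
cos β = 0.9252, cos φ = 0.8434, √(cos²β − cos²φ) = 0.3804.
K_a = 0.9252 × (0.9252 − 0.3804)/(0.9252 + 0.3804) = 0.3861.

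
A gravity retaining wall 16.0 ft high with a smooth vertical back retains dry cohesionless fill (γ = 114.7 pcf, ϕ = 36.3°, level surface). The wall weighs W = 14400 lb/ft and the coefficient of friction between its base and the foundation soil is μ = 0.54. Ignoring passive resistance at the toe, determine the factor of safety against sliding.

2.07

K_a = tan²(45° − 36.3°/2) = 0.2563.
P_a = ½K_aγH² = 0.5×0.2563×114.7×16.0² = 3762 lb/ft, acting at H/3 = 5.333 ft above the base.
FS_sliding = μW / P_a = 0.54×14400 / 3762 = 2.067.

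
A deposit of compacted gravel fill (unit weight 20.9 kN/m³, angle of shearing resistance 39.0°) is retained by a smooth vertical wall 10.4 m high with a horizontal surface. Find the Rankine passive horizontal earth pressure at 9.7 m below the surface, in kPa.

K_p = (1 + sin φ)/(1 − sin φ) = 4.395.
σ_h = K_p γ z = 4.395 × 20.9 × 9.7 = 891.1 kPa.

891 kPa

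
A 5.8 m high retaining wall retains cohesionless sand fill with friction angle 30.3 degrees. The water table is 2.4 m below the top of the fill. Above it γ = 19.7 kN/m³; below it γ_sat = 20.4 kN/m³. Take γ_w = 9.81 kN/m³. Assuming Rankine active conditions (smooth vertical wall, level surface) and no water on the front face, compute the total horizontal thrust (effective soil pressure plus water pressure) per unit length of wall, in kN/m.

K_a = tan²(45° − φ/2) = 0.3293.
γ' = 20.4 − 9.81 = 10.59 kN/m³. Depth below WT = 3.4 m.
σ'_h at WT = K_a γ d_w = 15.57 kPa; at base = 15.57 + K_a γ' × 3.4 = 27.43 kPa.
P₁ (0–2.4 m) = ½×15.57×2.4 = 18.68. P₂ (2.4–5.8 m) = ½(15.57+27.43)×3.4 = 73.10.
P_w = ½ γ_w h₂² = 0.5×9.81×3.4² = 56.70. Total = 18.68+73.10+56.70 = 148.5 kN/m.

148 kN/m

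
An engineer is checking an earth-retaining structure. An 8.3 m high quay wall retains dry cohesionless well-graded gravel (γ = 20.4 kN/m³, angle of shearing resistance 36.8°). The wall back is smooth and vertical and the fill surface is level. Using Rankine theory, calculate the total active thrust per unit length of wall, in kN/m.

176 kN/m

K_a = tan²(45° − φ/2) = 0.2508.
P_a = ½ K_a γ H² = 0.5 × 0.2508 × 20.4 × 8.3² = 176.2 kN/m.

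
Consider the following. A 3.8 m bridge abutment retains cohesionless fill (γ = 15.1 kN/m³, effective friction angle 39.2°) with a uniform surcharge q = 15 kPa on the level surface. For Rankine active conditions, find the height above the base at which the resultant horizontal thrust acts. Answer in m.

K_a = 0.2255.
Triangular part P₁ = ½K_aγH² = 24.58 at H/3 = 1.267 m; rectangular part P₂ = K_a q H = 12.85 at H/2 = 1.900 m.
ȳ = (P₁·1.267 + P₂·1.900)/(P₁+P₂) = 1.484 m.

1.48 m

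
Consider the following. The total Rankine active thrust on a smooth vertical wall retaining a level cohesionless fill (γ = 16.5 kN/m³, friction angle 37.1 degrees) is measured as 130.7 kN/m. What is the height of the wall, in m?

K_a = 0.2475. P_a = ½ K_a γ H² ⇒ H = √(2P_a/(K_a γ)).
H = √(2×130.7/(0.2475×16.5)) = 8.001 m.

8.00 m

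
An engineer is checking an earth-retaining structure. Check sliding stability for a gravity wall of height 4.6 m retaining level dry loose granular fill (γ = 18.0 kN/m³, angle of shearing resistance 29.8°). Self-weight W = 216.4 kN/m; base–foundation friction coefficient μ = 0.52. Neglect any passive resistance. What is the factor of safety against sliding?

1.76

K_a = tan²(45° − 29.8°/2) = 0.3360.
P_a = ½K_aγH² = 0.5×0.3360×18.0×4.6² = 63.99 kN/m, acting at H/3 = 1.533 m above the base.
FS_sliding = μW / P_a = 0.52×216.4 / 63.99 = 1.758.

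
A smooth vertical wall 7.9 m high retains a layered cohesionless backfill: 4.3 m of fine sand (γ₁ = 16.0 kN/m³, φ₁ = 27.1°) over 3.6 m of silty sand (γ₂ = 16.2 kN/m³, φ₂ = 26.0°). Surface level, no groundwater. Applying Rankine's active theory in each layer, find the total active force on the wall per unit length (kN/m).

193 kN/m

K_a1 = tan²(45°−27.1°/2) = 0.3741; K_a2 = tan²(45°−26.0°/2) = 0.3905.
Layer 1: σ at base = K_a1 γ₁ h₁ = 25.74 kPa; P₁ = ½×25.74×4.3 = 55.33.
Layer 2: σ_v at top = γ₁h₁ = 68.80; σ_h top = K_a2×68.80 = 26.86; σ_h base = K_a2×(68.80+16.2×3.6) = 49.64.
P₂ = ½(26.86+49.64)×3.6 = 137.7. Total P_a = 55.33+137.7 = 193.0 kN/m.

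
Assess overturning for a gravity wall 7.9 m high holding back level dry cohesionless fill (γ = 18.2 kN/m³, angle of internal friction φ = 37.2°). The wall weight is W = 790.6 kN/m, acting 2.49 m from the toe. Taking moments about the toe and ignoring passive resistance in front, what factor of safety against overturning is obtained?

K_a = tan²(45° − 37.2°/2) = 0.2464.
P_a = ½K_aγH² = 0.5×0.2464×18.2×7.9² = 139.9 kN/m, acting at H/3 = 2.633 m above the base.
Overturning moment M_o = P_a × H/3 = 139.9 × 2.633 = 368.5.
Resisting moment M_r = W × 2.49 = 790.6 × 2.49 = 1969.
FS_overturning = M_r/M_o = 1969/368.5 = 5.342.

5.34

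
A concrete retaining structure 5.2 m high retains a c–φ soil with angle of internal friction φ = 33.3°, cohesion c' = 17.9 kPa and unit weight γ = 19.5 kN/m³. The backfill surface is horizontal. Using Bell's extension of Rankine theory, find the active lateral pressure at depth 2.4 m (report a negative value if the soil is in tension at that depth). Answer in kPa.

-5.69 kPa

K_a = (1 − sin φ)/(1 + sin φ) = 0.2911.
σ_a = K_a γ z − 2c√K_a = 0.2911×19.5×2.4 − 2×17.9×0.5396 = -5.691 kPa.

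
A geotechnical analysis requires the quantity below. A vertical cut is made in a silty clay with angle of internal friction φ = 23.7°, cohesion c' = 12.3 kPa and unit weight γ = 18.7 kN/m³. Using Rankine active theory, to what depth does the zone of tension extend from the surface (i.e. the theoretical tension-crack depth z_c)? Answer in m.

2.01 m

K_a = tan²(45° − 23.7°/2) = 0.4266; √K_a = 0.6531.
The active pressure is zero where K_a γ z = 2c√K_a, so z_c = 2c/(γ√K_a) = 2×12.3/(18.7×0.6531) = 2.014 m.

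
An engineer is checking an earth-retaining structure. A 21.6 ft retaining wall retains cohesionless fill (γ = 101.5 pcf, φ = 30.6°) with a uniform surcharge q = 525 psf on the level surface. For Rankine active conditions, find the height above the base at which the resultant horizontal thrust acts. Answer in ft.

K_a = 0.3253.
Triangular part P₁ = ½K_aγH² = 7703 at H/3 = 7.200 ft; rectangular part P₂ = K_a q H = 3689 at H/2 = 10.80 ft.
ȳ = (P₁·7.200 + P₂·10.80)/(P₁+P₂) = 8.366 ft.

8.37 ft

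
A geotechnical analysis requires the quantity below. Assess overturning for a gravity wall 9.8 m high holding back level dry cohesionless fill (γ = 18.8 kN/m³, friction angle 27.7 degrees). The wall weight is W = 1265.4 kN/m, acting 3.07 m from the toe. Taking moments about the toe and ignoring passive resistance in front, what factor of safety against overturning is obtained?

3.61

K_a = tan²(45° − 27.7°/2) = 0.3653.
P_a = ½K_aγH² = 0.5×0.3653×18.8×9.8² = 329.8 kN/m, acting at H/3 = 3.267 m above the base.
Overturning moment M_o = P_a × H/3 = 329.8 × 3.267 = 1077.
Resisting moment M_r = W × 3.07 = 1265.4 × 3.07 = 3885.
FS_overturning = M_r/M_o = 3885/1077 = 3.606.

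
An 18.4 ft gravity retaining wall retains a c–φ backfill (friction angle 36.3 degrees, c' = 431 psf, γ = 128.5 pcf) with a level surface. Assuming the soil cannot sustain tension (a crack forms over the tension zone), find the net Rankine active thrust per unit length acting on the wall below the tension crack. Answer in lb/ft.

437 lb/ft

K_a = 0.2563; √K_a = 0.5062.
Tension-crack depth z_c = 2c/(γ√K_a) = 2×431/(128.5×0.5062) = 13.25 ft.
σ_a at base = K_a γ H − 2c√K_a = 0.2563×128.5×18.4 − 2×431×0.5062 = 169.6 psf.
P_a = ½ × 169.6 × (H − z_c) = 0.5×169.6×5.149 = 436.5 lb/ft.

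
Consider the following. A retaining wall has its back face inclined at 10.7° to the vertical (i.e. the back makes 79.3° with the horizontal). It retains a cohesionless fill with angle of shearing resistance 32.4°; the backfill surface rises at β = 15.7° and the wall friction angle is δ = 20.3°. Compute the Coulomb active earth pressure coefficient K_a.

K_a = sin²(α+φ) / [sin²α · sin(α−δ) · (1 + √{sin(φ+δ)sin(φ−β) / (sin(α−δ)sin(α+β))})²].
With α = 79.3°, φ = 32.4°, δ = 20.3°, β = 15.7°: K_a = 0.4530.

0.453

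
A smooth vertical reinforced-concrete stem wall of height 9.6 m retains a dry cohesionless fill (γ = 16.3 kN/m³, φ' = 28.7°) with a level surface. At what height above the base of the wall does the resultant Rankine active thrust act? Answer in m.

K_a = 0.3511.
The pressure distribution is triangular, so the resultant acts at H/3 above the base = 9.6/3 = 3.200 m.

3.20 m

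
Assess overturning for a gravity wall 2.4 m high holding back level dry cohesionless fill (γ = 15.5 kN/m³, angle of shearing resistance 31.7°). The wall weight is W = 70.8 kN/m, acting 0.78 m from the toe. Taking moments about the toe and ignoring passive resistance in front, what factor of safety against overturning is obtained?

4.97

K_a = tan²(45° − 31.7°/2) = 0.3111.
P_a = ½K_aγH² = 0.5×0.3111×15.5×2.4² = 13.89 kN/m, acting at H/3 = 0.8000 m above the base.
Overturning moment M_o = P_a × H/3 = 13.89 × 0.8000 = 11.11.
Resisting moment M_r = W × 0.78 = 70.8 × 0.78 = 55.22.
FS_overturning = M_r/M_o = 55.22/11.11 = 4.971.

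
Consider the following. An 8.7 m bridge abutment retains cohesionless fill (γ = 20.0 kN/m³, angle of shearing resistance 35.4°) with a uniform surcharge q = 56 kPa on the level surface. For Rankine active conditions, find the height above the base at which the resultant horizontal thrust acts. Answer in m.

3.47 m

K_a = 0.2664.
Triangular part P₁ = ½K_aγH² = 201.6 at H/3 = 2.900 m; rectangular part P₂ = K_a q H = 129.8 at H/2 = 4.350 m.
ȳ = (P₁·2.900 + P₂·4.350)/(P₁+P₂) = 3.468 m.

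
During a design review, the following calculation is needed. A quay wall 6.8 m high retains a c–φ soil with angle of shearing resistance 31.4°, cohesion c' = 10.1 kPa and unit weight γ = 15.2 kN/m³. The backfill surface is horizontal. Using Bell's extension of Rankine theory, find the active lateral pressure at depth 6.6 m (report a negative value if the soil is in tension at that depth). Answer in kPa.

20.3 kPa

K_a = (1 − sin φ)/(1 + sin φ) = 0.3149.
σ_a = K_a γ z − 2c√K_a = 0.3149×15.2×6.6 − 2×10.1×0.5612 = 20.26 kPa.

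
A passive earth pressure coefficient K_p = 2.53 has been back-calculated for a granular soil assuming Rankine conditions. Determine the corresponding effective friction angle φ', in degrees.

K_p = (1+sin φ)/(1−sin φ) ⇒ sin φ = (K_p − 1)/(K_p + 1) = 0.4334.
φ = arcsin(0.4334) = 25.69°.

25.7°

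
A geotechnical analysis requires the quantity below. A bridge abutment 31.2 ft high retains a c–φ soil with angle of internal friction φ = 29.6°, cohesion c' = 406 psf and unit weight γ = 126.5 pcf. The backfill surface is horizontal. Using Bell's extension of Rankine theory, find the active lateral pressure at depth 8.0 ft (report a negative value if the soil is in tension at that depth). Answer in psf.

K_a = (1 − sin φ)/(1 + sin φ) = 0.3387.
σ_a = K_a γ z − 2c√K_a = 0.3387×126.5×8.0 − 2×406×0.5820 = -129.8 psf.

-130 psf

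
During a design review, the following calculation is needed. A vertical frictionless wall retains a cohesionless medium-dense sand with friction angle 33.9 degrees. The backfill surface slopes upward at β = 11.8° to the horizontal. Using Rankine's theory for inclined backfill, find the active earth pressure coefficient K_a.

0.301

K_a = cos β · (cos β − √(cos²β − cos²φ)) / (cos β + √(cos²β − cos²φ)).
cos β = 0.9789, cos φ = 0.8300, √(cos²β − cos²φ) = 0.5189.
K_a = 0.9789 × (0.9789 − 0.5189)/(0.9789 + 0.5189) = 0.3006.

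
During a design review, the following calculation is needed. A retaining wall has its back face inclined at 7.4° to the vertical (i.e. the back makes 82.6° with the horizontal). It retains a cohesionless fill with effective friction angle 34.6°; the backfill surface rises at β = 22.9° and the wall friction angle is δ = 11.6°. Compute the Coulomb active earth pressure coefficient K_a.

K_a = sin²(α+φ) / [sin²α · sin(α−δ) · (1 + √{sin(φ+δ)sin(φ−β) / (sin(α−δ)sin(α+β))})²].
With α = 82.6°, φ = 34.6°, δ = 11.6°, β = 22.9°: K_a = 0.4336.

0.434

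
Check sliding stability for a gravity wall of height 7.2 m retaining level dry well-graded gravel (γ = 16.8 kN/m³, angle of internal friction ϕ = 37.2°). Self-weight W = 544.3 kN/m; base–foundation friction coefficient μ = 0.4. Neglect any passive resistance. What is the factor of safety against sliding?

2.03

K_a = tan²(45° − 37.2°/2) = 0.2464.
P_a = ½K_aγH² = 0.5×0.2464×16.8×7.2² = 107.3 kN/m, acting at H/3 = 2.400 m above the base.
FS_sliding = μW / P_a = 0.4×544.3 / 107.3 = 2.029.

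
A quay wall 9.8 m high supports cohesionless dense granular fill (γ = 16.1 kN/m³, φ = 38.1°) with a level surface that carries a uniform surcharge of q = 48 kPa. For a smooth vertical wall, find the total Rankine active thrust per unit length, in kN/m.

K_a = tan²(45° − φ/2) = 0.2368.
Soil triangle: ½ K_a γ H² = 0.5×0.2368×16.1×9.8² = 183.1 kN/m.
Surcharge rectangle: K_a q H = 0.2368×48×9.8 = 111.4 kN/m.
Total = 183.1 + 111.4 = 294.5 kN/m.

295 kN/m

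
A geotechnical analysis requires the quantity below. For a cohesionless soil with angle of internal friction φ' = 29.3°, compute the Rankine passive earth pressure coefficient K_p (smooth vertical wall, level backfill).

K_p = (1 + sin φ)/(1 − sin φ) = tan²(45° + 29.3°/2) = 2.917.

2.92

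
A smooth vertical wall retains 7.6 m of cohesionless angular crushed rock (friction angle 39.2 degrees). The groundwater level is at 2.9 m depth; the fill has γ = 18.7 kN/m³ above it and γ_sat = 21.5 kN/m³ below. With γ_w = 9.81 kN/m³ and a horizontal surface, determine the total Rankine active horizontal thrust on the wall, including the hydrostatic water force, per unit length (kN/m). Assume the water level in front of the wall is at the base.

213 kN/m

K_a = tan²(45° − φ/2) = 0.2255.
γ' = 21.5 − 9.81 = 11.69 kN/m³. Depth below WT = 4.7 m.
σ'_h at WT = K_a γ d_w = 12.23 kPa; at base = 12.23 + K_a γ' × 4.7 = 24.62 kPa.
P₁ (0–2.9 m) = ½×12.23×2.9 = 17.73. P₂ (2.9–7.6 m) = ½(12.23+24.62)×4.7 = 86.58.
P_w = ½ γ_w h₂² = 0.5×9.81×4.7² = 108.4. Total = 17.73+86.58+108.4 = 212.7 kN/m.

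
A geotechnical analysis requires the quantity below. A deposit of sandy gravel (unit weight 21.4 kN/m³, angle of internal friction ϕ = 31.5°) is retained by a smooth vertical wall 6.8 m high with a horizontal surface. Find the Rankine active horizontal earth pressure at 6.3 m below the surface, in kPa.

42.3 kPa

K_a = (1 − sin φ)/(1 + sin φ) = 0.3136.
σ_h = K_a γ z = 0.3136 × 21.4 × 6.3 = 42.28 kPa.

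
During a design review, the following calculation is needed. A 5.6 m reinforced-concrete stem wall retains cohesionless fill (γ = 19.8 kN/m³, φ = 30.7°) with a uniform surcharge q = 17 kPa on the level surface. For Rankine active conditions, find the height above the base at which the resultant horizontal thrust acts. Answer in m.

2.09 m

K_a = 0.3240.
Triangular part P₁ = ½K_aγH² = 100.6 at H/3 = 1.867 m; rectangular part P₂ = K_a q H = 30.85 at H/2 = 2.800 m.
ȳ = (P₁·1.867 + P₂·2.800)/(P₁+P₂) = 2.086 m.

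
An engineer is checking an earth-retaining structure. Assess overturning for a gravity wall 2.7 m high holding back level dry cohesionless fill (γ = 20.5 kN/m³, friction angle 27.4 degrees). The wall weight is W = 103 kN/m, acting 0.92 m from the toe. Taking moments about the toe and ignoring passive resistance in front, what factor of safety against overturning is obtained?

3.81

K_a = tan²(45° − 27.4°/2) = 0.3697.
P_a = ½K_aγH² = 0.5×0.3697×20.5×2.7² = 27.62 kN/m, acting at H/3 = 0.9000 m above the base.
Overturning moment M_o = P_a × H/3 = 27.62 × 0.9000 = 24.86.
Resisting moment M_r = W × 0.92 = 103 × 0.92 = 94.76.
FS_overturning = M_r/M_o = 94.76/24.86 = 3.812.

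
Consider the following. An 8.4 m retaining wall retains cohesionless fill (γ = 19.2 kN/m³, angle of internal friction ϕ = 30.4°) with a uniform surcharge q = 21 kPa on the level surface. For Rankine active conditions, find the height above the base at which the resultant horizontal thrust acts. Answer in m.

K_a = 0.3280.
Triangular part P₁ = ½K_aγH² = 222.2 at H/3 = 2.800 m; rectangular part P₂ = K_a q H = 57.86 at H/2 = 4.200 m.
ȳ = (P₁·2.800 + P₂·4.200)/(P₁+P₂) = 3.089 m.

3.09 m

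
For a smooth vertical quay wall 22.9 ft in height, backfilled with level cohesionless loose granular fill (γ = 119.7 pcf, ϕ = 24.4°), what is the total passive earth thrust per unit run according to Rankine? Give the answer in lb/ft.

75600 lb/ft

K_p = tan²(45° + φ/2) = 2.408.
P_p = ½ K_p γ H² = 0.5 × 2.408 × 119.7 × 22.9² = 75570 lb/ft.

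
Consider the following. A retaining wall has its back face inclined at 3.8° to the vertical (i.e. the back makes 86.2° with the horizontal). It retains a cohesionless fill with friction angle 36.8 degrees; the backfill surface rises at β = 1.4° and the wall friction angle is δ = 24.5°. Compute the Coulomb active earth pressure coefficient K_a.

0.259

K_a = sin²(α+φ) / [sin²α · sin(α−δ) · (1 + √{sin(φ+δ)sin(φ−β) / (sin(α−δ)sin(α+β))})²].
With α = 86.2°, φ = 36.8°, δ = 24.5°, β = 1.4°: K_a = 0.2590.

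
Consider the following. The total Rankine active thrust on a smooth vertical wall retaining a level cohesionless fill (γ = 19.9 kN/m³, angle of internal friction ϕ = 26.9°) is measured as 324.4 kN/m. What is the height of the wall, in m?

K_a = 0.3770. P_a = ½ K_a γ H² ⇒ H = √(2P_a/(K_a γ)).
H = √(2×324.4/(0.3770×19.9)) = 9.299 m.

9.30 m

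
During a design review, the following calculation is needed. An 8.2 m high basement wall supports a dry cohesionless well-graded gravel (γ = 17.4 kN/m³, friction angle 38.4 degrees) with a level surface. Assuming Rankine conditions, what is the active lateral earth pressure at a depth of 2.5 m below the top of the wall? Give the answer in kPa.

K_a = (1 − sin φ)/(1 + sin φ) = 0.2337.
σ_h = K_a γ z = 0.2337 × 17.4 × 2.5 = 10.17 kPa.

10.2 kPa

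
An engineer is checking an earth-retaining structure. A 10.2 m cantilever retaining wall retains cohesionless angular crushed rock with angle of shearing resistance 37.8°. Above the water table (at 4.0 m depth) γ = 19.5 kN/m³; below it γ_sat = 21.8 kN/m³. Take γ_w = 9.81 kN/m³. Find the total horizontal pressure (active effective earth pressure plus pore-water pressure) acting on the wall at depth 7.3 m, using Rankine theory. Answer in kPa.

60.6 kPa

K_a = (1 − sin φ)/(1 + sin φ) = 0.2400.
γ' = 21.8 − 9.81 = 11.99 kN/m³.
Effective vertical stress at 7.3 m: σ'_v = 19.5×4.0 + 11.99×3.30 = 117.6 kPa.
σ'_h = K_a σ'_v = 0.2400 × 117.6 = 28.22 kPa; u = γ_w × 3.30 = 32.37 kPa.
Total σ_h = 28.22 + 32.37 = 60.59 kPa.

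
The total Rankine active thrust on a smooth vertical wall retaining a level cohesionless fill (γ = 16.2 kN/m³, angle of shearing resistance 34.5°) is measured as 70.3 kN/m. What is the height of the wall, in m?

5.60 m

K_a = 0.2768. P_a = ½ K_a γ H² ⇒ H = √(2P_a/(K_a γ)).
H = √(2×70.3/(0.2768×16.2)) = 5.599 m.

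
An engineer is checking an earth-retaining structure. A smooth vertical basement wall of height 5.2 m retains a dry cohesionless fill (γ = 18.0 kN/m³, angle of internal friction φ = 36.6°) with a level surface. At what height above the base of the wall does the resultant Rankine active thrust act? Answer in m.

1.73 m

K_a = 0.2530.
The pressure distribution is triangular, so the resultant acts at H/3 above the base = 5.2/3 = 1.733 m.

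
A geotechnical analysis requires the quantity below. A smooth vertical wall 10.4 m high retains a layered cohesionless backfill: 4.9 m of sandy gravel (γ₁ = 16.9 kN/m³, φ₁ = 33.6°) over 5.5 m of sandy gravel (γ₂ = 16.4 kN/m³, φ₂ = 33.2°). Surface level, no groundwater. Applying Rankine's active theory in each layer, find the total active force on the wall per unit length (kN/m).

K_a1 = tan²(45°−33.6°/2) = 0.2875; K_a2 = tan²(45°−33.2°/2) = 0.2924.
Layer 1: σ at base = K_a1 γ₁ h₁ = 23.81 kPa; P₁ = ½×23.81×4.9 = 58.33.
Layer 2: σ_v at top = γ₁h₁ = 82.81; σ_h top = K_a2×82.81 = 24.21; σ_h base = K_a2×(82.81+16.4×5.5) = 50.58.
P₂ = ½(24.21+50.58)×5.5 = 205.7. Total P_a = 58.33+205.7 = 264.0 kN/m.

264 kN/m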